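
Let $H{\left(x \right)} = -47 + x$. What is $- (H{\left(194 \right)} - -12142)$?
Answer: $-12289$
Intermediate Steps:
$- (H{\left(194 \right)} - -12142) = - (\left(-47 + 194\right) - -12142) = - (147 + 12142) = \left(-1\right) 12289 = -12289$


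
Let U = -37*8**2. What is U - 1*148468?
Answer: -150836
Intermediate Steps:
U = -2368 (U = -37*64 = -2368)
U - 1*148468 = -2368 - 1*148468 = -2368 - 148468 = -150836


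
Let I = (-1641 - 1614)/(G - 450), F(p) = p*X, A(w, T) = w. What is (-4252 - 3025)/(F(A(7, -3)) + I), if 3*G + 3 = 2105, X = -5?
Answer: 5472304/36085 ≈ 151.65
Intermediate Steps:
G = 2102/3 (G = -1 + (⅓)*2105 = -1 + 2105/3 = 2102/3 ≈ 700.67)
F(p) = -5*p (F(p) = p*(-5) = -5*p)
I = -9765/752 (I = (-1641 - 1614)/(2102/3 - 450) = -3255/752/3 = -3255*3/752 = -9765/752 ≈ -12.985)
(-4252 - 3025)/(F(A(7, -3)) + I) = (-4252 - 3025)/(-5*7 - 9765/752) = -7277/(-35 - 9765/752) = -7277/(-36085/752) = -7277*(-752/36085) = 5472304/36085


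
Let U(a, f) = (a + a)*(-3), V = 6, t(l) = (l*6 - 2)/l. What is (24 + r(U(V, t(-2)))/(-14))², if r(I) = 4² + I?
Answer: 31684/49 ≈ 646.61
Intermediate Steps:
t(l) = (-2 + 6*l)/l (t(l) = (6*l - 2)/l = (-2 + 6*l)/l)
U(a, f) = -6*a (U(a, f) = (2*a)*(-3) = -6*a)
r(I) = 16 + I
(24 + r(U(V, t(-2)))/(-14))² = (24 + (16 - 6*6)/(-14))² = (24 + (16 - 36)*(-1/14))² = (24 - 20*(-1/14))² = (24 + 10/7)² = (178/7)² = 31684/49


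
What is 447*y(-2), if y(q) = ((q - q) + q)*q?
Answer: 1788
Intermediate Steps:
y(q) = q**2 (y(q) = (0 + q)*q = q*q = q**2)
447*y(-2) = 447*(-2)**2 = 447*4 = 1788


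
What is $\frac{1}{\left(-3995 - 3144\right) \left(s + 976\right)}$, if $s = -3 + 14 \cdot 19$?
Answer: $- \frac{1}{8845221} \approx -1.1306 \cdot 10^{-7}$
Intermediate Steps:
$s = 263$ ($s = -3 + 266 = 263$)
$\frac{1}{\left(-3995 - 3144\right) \left(s + 976\right)} = \frac{1}{\left(-3995 - 3144\right) \left(263 + 976\right)} = \frac{1}{\left(-7139\right) 1239} = \frac{1}{-8845221} = - \frac{1}{8845221}$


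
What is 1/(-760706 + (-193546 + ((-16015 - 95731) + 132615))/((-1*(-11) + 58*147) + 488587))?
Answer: -165708/126055127407 ≈ -1.3146e-6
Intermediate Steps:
1/(-760706 + (-193546 + ((-16015 - 95731) + 132615))/((-1*(-11) + 58*147) + 488587)) = 1/(-760706 + (-193546 + (-111746 + 132615))/((11 + 8526) + 488587)) = 1/(-760706 + (-193546 + 20869)/(8537 + 488587)) = 1/(-760706 - 172677/497124) = 1/(-760706 - 172677*1/497124) = 1/(-760706 - 57559/165708) = 1/(-126055127407/165708) = -165708/126055127407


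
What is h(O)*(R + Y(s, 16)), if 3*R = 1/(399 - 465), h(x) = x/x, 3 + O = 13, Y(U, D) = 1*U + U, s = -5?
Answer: -1981/198 ≈ -10.005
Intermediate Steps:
Y(U, D) = 2*U (Y(U, D) = U + U = 2*U)
O = 10 (O = -3 + 13 = 10)
h(x) = 1
R = -1/198 (R = 1/(3*(399 - 465)) = (1/3)/(-66) = (1/3)*(-1/66) = -1/198 ≈ -0.0050505)
h(O)*(R + Y(s, 16)) = 1*(-1/198 + 2*(-5)) = 1*(-1/198 - 10) = 1*(-1981/198) = -1981/198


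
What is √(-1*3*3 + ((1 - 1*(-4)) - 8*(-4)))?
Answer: 2*√7 ≈ 5.2915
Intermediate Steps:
√(-1*3*3 + ((1 - 1*(-4)) - 8*(-4))) = √(-3*3 + ((1 + 4) + 32)) = √(-9 + (5 + 32)) = √(-9 + 37) = √28 = 2*√7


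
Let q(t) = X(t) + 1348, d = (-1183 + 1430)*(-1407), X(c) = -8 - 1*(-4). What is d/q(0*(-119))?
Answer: -16549/64 ≈ -258.58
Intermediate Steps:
X(c) = -4 (X(c) = -8 + 4 = -4)
d = -347529 (d = 247*(-1407) = -347529)
q(t) = 1344 (q(t) = -4 + 1348 = 1344)
d/q(0*(-119)) = -347529/1344 = -347529*1/1344 = -16549/64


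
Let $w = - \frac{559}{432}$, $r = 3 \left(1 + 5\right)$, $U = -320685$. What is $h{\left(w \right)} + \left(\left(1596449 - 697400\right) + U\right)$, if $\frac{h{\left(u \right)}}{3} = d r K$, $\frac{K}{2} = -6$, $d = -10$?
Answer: $584844$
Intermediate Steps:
$r = 18$ ($r = 3 \cdot 6 = 18$)
$K = -12$ ($K = 2 \left(-6\right) = -12$)
$w = - \frac{559}{432}$ ($w = \left(-559\right) \frac{1}{432} = - \frac{559}{432} \approx -1.294$)
$h{\left(u \right)} = 6480$ ($h{\left(u \right)} = 3 \left(-10\right) 18 \left(-12\right) = 3 \left(\left(-180\right) \left(-12\right)\right) = 3 \cdot 2160 = 6480$)
$h{\left(w \right)} + \left(\left(1596449 - 697400\right) + U\right) = 6480 + \left(\left(1596449 - 697400\right) - 320685\right) = 6480 + \left(899049 - 320685\right) = 6480 + 578364 = 584844$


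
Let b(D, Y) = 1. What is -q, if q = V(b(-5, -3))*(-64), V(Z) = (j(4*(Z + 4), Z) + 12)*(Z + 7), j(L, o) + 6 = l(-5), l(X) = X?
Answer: 512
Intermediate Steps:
j(L, o) = -11 (j(L, o) = -6 - 5 = -11)
V(Z) = 7 + Z (V(Z) = (-11 + 12)*(Z + 7) = 1*(7 + Z) = 7 + Z)
q = -512 (q = (7 + 1)*(-64) = 8*(-64) = -512)
-q = -1*(-512) = 512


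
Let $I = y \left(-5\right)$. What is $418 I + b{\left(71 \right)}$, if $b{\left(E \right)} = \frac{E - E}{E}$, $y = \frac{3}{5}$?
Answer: $-1254$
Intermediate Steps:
$y = \frac{3}{5}$ ($y = 3 \cdot \frac{1}{5} = \frac{3}{5} \approx 0.6$)
$b{\left(E \right)} = 0$ ($b{\left(E \right)} = \frac{0}{E} = 0$)
$I = -3$ ($I = \frac{3}{5} \left(-5\right) = -3$)
$418 I + b{\left(71 \right)} = 418 \left(-3\right) + 0 = -1254 + 0 = -1254$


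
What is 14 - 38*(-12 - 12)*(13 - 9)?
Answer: 3662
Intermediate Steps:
14 - 38*(-12 - 12)*(13 - 9) = 14 - (-912)*4 = 14 - 38*(-96) = 14 + 3648 = 3662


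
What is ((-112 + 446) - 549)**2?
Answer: 46225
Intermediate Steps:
((-112 + 446) - 549)**2 = (334 - 549)**2 = (-215)**2 = 46225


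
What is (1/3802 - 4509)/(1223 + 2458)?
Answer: -17143217/13995162 ≈ -1.2249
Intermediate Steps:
(1/3802 - 4509)/(1223 + 2458) = (1/3802 - 4509)/3681 = -17143217/3802*1/3681 = -17143217/13995162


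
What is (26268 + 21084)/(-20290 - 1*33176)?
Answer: -7892/8911 ≈ -0.88565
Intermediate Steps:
(26268 + 21084)/(-20290 - 1*33176) = 47352/(-20290 - 33176) = 47352/(-53466) = 47352*(-1/53466) = -7892/8911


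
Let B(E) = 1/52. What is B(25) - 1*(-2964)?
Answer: 154129/52 ≈ 2964.0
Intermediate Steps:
B(E) = 1/52
B(25) - 1*(-2964) = 1/52 - 1*(-2964) = 1/52 + 2964 = 154129/52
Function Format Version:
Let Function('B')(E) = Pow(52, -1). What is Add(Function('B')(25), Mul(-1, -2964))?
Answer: Rational(154129, 52) ≈ 2964.0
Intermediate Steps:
Function('B')(E) = Rational(1, 52)
Add(Function('B')(25), Mul(-1, -2964)) = Add(Rational(1, 52), Mul(-1, -2964)) = Add(Rational(1, 52), 2964) = Rational(154129, 52)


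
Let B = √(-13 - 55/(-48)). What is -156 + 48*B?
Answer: -156 + 4*I*√1707 ≈ -156.0 + 165.26*I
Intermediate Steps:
B = I*√1707/12 (B = √(-13 - 55*(-1/48)) = √(-13 + 55/48) = √(-569/48) = I*√1707/12 ≈ 3.443*I)
-156 + 48*B = -156 + 48*(I*√1707/12) = -156 + 4*I*√1707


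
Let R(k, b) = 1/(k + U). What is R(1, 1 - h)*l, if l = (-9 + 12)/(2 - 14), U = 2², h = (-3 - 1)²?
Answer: -1/20 ≈ -0.050000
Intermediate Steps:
h = 16 (h = (-4)² = 16)
U = 4
l = -¼ (l = 3/(-12) = 3*(-1/12) = -¼ ≈ -0.25000)
R(k, b) = 1/(4 + k) (R(k, b) = 1/(k + 4) = 1/(4 + k))
R(1, 1 - h)*l = -¼/(4 + 1) = -¼/5 = (⅕)*(-¼) = -1/20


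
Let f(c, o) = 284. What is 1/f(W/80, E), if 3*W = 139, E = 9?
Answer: 1/284 ≈ 0.0035211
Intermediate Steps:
W = 139/3 (W = (⅓)*139 = 139/3 ≈ 46.333)
1/f(W/80, E) = 1/284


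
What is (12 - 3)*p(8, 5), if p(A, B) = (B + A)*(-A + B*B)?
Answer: 1989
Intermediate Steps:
p(A, B) = (A + B)*(B² - A) (p(A, B) = (A + B)*(-A + B²) = (A + B)*(B² - A))
(12 - 3)*p(8, 5) = (12 - 3)*(5³ - 1*8² + 8*5² - 1*8*5) = 9*(125 - 1*64 + 8*25 - 40) = 9*(125 - 64 + 200 - 40) = 9*221 = 1989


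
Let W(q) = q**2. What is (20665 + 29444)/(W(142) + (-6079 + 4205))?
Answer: 50109/18290 ≈ 2.7397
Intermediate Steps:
(20665 + 29444)/(W(142) + (-6079 + 4205)) = (20665 + 29444)/(142**2 + (-6079 + 4205)) = 50109/(20164 - 1874) = 50109/18290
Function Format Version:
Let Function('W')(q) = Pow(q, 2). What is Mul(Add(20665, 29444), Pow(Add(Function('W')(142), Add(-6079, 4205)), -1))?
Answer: Rational(50109, 18290) ≈ 2.7397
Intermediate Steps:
Mul(Add(20665, 29444), Pow(Add(Function('W')(142), Add(-6079, 4205)), -1)) = Mul(Add(20665, 29444), Pow(Add(Pow(142, 2), Add(-6079, 4205)), -1)) = Mul(50109, Pow(Add(20164, -1874), -1)) = Mul(50109, Pow(18290, -1)) = Mul(50109, Rational(1, 18290)) = Rational(50109, 18290)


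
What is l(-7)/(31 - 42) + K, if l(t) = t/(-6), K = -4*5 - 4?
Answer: -1591/66 ≈ -24.106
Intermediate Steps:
K = -24 (K = -20 - 4 = -24)
l(t) = -t/6 (l(t) = t*(-1/6) = -t/6)
l(-7)/(31 - 42) + K = (-1/6*(-7))/(31 - 42) - 24 = (7/6)/(-11) - 24 = -1/11*7/6 - 24 = -7/66 - 24 = -1591/66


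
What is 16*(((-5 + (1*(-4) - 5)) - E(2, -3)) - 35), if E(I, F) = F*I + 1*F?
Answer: -640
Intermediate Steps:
E(I, F) = F + F*I (E(I, F) = F*I + F = F + F*I)
16*(((-5 + (1*(-4) - 5)) - E(2, -3)) - 35) = 16*(((-5 + (1*(-4) - 5)) - (-3)*(1 + 2)) - 35) = 16*(((-5 + (-4 - 5)) - (-3)*3) - 35) = 16*(((-5 - 9) - 1*(-9)) - 35) = 16*((-14 + 9) - 35) = 16*(-5 - 35) = 16*(-40) = -640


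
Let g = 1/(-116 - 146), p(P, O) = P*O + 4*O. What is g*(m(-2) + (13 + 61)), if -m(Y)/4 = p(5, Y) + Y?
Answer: -77/131 ≈ -0.58779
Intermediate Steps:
p(P, O) = 4*O + O*P (p(P, O) = O*P + 4*O = 4*O + O*P)
m(Y) = -40*Y (m(Y) = -4*(Y*(4 + 5) + Y) = -4*(Y*9 + Y) = -4*(9*Y + Y) = -40*Y)
g = -1/262 (g = 1/(-262) = -1/262 ≈ -0.0038168)
g*(m(-2) + (13 + 61)) = -(-40*(-2) + (13 + 61))/262 = -(80 + 74)/262 = -1/262*154 = -77/131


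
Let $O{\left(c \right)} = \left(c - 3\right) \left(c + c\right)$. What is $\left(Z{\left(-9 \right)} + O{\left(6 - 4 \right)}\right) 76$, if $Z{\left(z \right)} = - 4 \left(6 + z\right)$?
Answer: $608$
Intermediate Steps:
$Z{\left(z \right)} = -24 - 4 z$
$O{\left(c \right)} = 2 c \left(-3 + c\right)$ ($O{\left(c \right)} = \left(-3 + c\right) 2 c = 2 c \left(-3 + c\right)$)
$\left(Z{\left(-9 \right)} + O{\left(6 - 4 \right)}\right) 76 = \left(\left(-24 - -36\right) + 2 \left(6 - 4\right) \left(-3 + \left(6 - 4\right)\right)\right) 76 = \left(\left(-24 + 36\right) + 2 \cdot 2 \left(-3 + 2\right)\right) 76 = \left(12 + 2 \cdot 2 \left(-1\right)\right) 76 = \left(12 - 4\right) 76 = 8 \cdot 76 = 608$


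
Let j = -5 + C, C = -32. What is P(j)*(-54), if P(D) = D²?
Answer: -73926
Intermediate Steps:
j = -37 (j = -5 - 32 = -37)
P(j)*(-54) = (-37)²*(-54) = 1369*(-54) = -73926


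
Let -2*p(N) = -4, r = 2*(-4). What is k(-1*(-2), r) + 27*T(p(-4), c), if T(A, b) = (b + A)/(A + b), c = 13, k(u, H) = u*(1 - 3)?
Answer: 23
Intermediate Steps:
r = -8
p(N) = 2 (p(N) = -1/2*(-4) = 2)
k(u, H) = -2*u (k(u, H) = u*(-2) = -2*u)
T(A, b) = 1 (T(A, b) = (A + b)/(A + b) = 1)
k(-1*(-2), r) + 27*T(p(-4), c) = -(-2)*(-2) + 27*1 = -2*2 + 27 = -4 + 27 = 23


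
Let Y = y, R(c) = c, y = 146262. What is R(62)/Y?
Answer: 31/73131 ≈ 0.00042390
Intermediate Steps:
Y = 146262
R(62)/Y = 62/146262 = 62*(1/146262) = 31/73131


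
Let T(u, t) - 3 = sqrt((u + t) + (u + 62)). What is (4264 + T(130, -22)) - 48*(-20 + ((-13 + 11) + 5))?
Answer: 5083 + 10*sqrt(3) ≈ 5100.3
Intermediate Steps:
T(u, t) = 3 + sqrt(62 + t + 2*u) (T(u, t) = 3 + sqrt((u + t) + (u + 62)) = 3 + sqrt((t + u) + (62 + u)) = 3 + sqrt(62 + t + 2*u))
(4264 + T(130, -22)) - 48*(-20 + ((-13 + 11) + 5)) = (4264 + (3 + sqrt(62 - 22 + 2*130))) - 48*(-20 + ((-13 + 11) + 5)) = (4264 + (3 + sqrt(62 - 22 + 260))) - 48*(-20 + (-2 + 5)) = (4264 + (3 + sqrt(300))) - 48*(-20 + 3) = (4264 + (3 + 10*sqrt(3))) - 48*(-17) = (4267 + 10*sqrt(3)) + 816 = 5083 + 10*sqrt(3)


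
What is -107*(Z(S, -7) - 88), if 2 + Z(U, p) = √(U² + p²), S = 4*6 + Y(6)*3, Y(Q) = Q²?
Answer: 9630 - 107*√17473 ≈ -4513.8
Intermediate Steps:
S = 132 (S = 4*6 + 6²*3 = 24 + 36*3 = 24 + 108 = 132)
Z(U, p) = -2 + √(U² + p²)
-107*(Z(S, -7) - 88) = -107*((-2 + √(132² + (-7)²)) - 88) = -107*((-2 + √(17424 + 49)) - 88) = -107*((-2 + √17473) - 88) = -107*(-90 + √17473) = 9630 - 107*√17473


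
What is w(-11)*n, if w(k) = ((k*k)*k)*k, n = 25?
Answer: 366025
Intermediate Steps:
w(k) = k⁴ (w(k) = (k²*k)*k = k³*k = k⁴)
w(-11)*n = (-11)⁴*25 = 14641*25 = 366025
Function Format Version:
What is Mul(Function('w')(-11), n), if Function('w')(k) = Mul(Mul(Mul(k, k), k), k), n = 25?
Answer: 366025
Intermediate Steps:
Function('w')(k) = Pow(k, 4) (Function('w')(k) = Mul(Mul(Pow(k, 2), k), k) = Mul(Pow(k, 3), k) = Pow(k, 4))
Mul(Function('w')(-11), n) = Mul(Pow(-11, 4), 25) = Mul(14641, 25) = 366025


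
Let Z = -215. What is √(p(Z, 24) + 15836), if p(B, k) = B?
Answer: √15621 ≈ 124.98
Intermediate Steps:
√(p(Z, 24) + 15836) = √(-215 + 15836) = √15621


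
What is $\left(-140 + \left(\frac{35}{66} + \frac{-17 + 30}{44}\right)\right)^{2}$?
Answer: $\frac{337493641}{17424} \approx 19369.0$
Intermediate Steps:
$\left(-140 + \left(\frac{35}{66} + \frac{-17 + 30}{44}\right)\right)^{2} = \left(-140 + \left(35 \cdot \frac{1}{66} + 13 \cdot \frac{1}{44}\right)\right)^{2} = \left(-140 + \left(\frac{35}{66} + \frac{13}{44}\right)\right)^{2} = \left(-140 + \frac{109}{132}\right)^{2} = \left(- \frac{18371}{132}\right)^{2} = \frac{337493641}{17424}$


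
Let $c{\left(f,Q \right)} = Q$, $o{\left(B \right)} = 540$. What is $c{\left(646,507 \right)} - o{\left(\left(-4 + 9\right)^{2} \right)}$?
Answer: $-33$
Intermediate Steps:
$c{\left(646,507 \right)} - o{\left(\left(-4 + 9\right)^{2} \right)} = 507 - 540 = -33$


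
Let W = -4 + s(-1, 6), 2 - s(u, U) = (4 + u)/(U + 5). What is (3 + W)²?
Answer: 64/121 ≈ 0.52893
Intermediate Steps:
s(u, U) = 2 - (4 + u)/(5 + U) (s(u, U) = 2 - (4 + u)/(U + 5) = 2 - (4 + u)/(5 + U))
W = -25/11 (W = -4 + (6 - 1*(-1) + 2*6)/(5 + 6) = -4 + (6 + 1 + 12)/11 = -4 + (1/11)*19 = -4 + 19/11 = -25/11 ≈ -2.2727)
(3 + W)² = (3 - 25/11)² = (8/11)² = 64/121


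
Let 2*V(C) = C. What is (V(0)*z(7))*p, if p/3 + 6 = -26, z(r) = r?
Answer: 0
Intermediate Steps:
V(C) = C/2
p = -96 (p = -18 + 3*(-26) = -18 - 78 = -96)
(V(0)*z(7))*p = (((½)*0)*7)*(-96) = (0*7)*(-96) = 0*(-96) = 0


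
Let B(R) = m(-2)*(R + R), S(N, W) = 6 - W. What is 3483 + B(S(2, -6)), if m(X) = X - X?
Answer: 3483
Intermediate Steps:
m(X) = 0
B(R) = 0 (B(R) = 0*(R + R) = 0*(2*R) = 0)
3483 + B(S(2, -6)) = 3483 + 0 = 3483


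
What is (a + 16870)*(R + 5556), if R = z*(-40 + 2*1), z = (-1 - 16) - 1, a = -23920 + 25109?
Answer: 112688160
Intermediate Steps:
a = 1189
z = -18 (z = -17 - 1 = -18)
R = 684 (R = -18*(-40 + 2*1) = -18*(-40 + 2) = -18*(-38) = 684)
(a + 16870)*(R + 5556) = (1189 + 16870)*(684 + 5556) = 18059*6240 = 112688160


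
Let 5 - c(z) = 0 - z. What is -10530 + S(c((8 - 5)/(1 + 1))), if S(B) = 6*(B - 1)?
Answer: -10497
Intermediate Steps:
c(z) = 5 + z (c(z) = 5 - (0 - z) = 5 - (-1)*z = 5 + z)
S(B) = -6 + 6*B (S(B) = 6*(-1 + B) = -6 + 6*B)
-10530 + S(c((8 - 5)/(1 + 1))) = -10530 + (-6 + 6*(5 + (8 - 5)/(1 + 1))) = -10530 + (-6 + 6*(5 + 3/2)) = -10530 + (-6 + 6*(13/2)) = -10530 + (-6 + 39) = -10530 + 33 = -10497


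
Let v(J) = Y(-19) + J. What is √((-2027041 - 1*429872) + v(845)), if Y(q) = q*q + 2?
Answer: I*√2455705 ≈ 1567.1*I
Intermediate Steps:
Y(q) = 2 + q² (Y(q) = q² + 2 = 2 + q²)
v(J) = 363 + J (v(J) = (2 + (-19)²) + J = (2 + 361) + J = 363 + J)
√((-2027041 - 1*429872) + v(845)) = √((-2027041 - 1*429872) + (363 + 845)) = √((-2027041 - 429872) + 1208) = √(-2456913 + 1208) = √(-2455705) = I*√2455705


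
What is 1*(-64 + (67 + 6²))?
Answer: 39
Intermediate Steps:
1*(-64 + (67 + 6²)) = 1*(-64 + (67 + 36)) = 1*(-64 + 103) = 1*39 = 39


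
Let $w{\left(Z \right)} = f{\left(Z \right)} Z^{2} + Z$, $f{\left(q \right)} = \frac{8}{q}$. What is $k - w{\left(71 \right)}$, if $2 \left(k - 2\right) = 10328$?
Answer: $4527$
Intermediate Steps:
$k = 5166$ ($k = 2 + \frac{1}{2} \cdot 10328 = 2 + 5164 = 5166$)
$w{\left(Z \right)} = 9 Z$ ($w{\left(Z \right)} = \frac{8}{Z} Z^{2} + Z = 8 Z + Z = 9 Z$)
$k - w{\left(71 \right)} = 5166 - 9 \cdot 71 = 5166 - 639 = 4527$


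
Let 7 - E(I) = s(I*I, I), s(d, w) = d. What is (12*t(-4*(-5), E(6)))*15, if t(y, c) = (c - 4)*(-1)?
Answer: 5940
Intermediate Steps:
E(I) = 7 - I² (E(I) = 7 - I*I = 7 - I²)
t(y, c) = 4 - c (t(y, c) = (-4 + c)*(-1) = 4 - c)
(12*t(-4*(-5), E(6)))*15 = (12*(4 - (7 - 1*6²)))*15 = (12*(4 - (7 - 1*36)))*15 = (12*(4 - (7 - 36)))*15 = (12*(4 - 1*(-29)))*15 = (12*(4 + 29))*15 = (12*33)*15 = 396*15 = 5940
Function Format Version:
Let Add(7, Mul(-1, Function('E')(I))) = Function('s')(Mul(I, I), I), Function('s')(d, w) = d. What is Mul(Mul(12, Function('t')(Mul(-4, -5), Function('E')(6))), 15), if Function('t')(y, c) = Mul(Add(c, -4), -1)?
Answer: 5940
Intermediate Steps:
Function('E')(I) = Add(7, Mul(-1, Pow(I, 2))) (Function('E')(I) = Add(7, Mul(-1, Mul(I, I))) = Add(7, Mul(-1, Pow(I, 2))))
Function('t')(y, c) = Add(4, Mul(-1, c)) (Function('t')(y, c) = Mul(Add(-4, c), -1) = Add(4, Mul(-1, c)))
Mul(Mul(12, Function('t')(Mul(-4, -5), Function('E')(6))), 15) = Mul(Mul(12, Add(4, Mul(-1, Add(7, Mul(-1, Pow(6, 2)))))), 15) = Mul(Mul(12, Add(4, Mul(-1, Add(7, Mul(-1, 36))))), 15) = Mul(Mul(12, Add(4, Mul(-1, Add(7, -36)))), 15) = Mul(Mul(12, Add(4, Mul(-1, -29))), 15) = Mul(Mul(12, Add(4, 29)), 15) = Mul(Mul(12, 33), 15) = Mul(396, 15) = 5940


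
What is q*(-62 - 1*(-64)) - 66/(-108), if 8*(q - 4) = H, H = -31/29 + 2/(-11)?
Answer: 95299/11484 ≈ 8.2984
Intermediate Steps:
H = -399/319 (H = -31*1/29 + 2*(-1/11) = -31/29 - 2/11 = -399/319 ≈ -1.2508)
q = 9809/2552 (q = 4 + (⅛)*(-399/319) = 4 - 399/2552 = 9809/2552 ≈ 3.8437)
q*(-62 - 1*(-64)) - 66/(-108) = 9809*(-62 - 1*(-64))/2552 - 66/(-108) = 9809*(-62 + 64)/2552 - 66*(-1/108) = (9809/2552)*2 + 11/18 = 9809/1276 + 11/18 = 95299/11484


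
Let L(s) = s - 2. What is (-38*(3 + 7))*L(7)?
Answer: -1900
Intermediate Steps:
L(s) = -2 + s
(-38*(3 + 7))*L(7) = (-38*(3 + 7))*(-2 + 7) = -38*10*5 = -380*5 = -1900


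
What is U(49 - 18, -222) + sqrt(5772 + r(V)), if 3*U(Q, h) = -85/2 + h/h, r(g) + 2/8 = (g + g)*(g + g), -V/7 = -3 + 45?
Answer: -83/6 + sqrt(1406063)/2 ≈ 579.05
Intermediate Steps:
V = -294 (V = -7*(-3 + 45) = -7*42 = -294)
r(g) = -1/4 + 4*g**2 (r(g) = -1/4 + (g + g)*(g + g) = -1/4 + (2*g)*(2*g) = -1/4 + 4*g**2)
U(Q, h) = -83/6 (U(Q, h) = (-85/2 + h/h)/3 = (-85*1/2 + 1)/3 = (-85/2 + 1)/3 = (1/3)*(-83/2) = -83/6)
U(49 - 18, -222) + sqrt(5772 + r(V)) = -83/6 + sqrt(5772 + (-1/4 + 4*(-294)**2)) = -83/6 + sqrt(5772 + (-1/4 + 4*86436)) = -83/6 + sqrt(5772 + (-1/4 + 345744)) = -83/6 + sqrt(5772 + 1382975/4) = -83/6 + sqrt(1406063/4) = -83/6 + sqrt(1406063)/2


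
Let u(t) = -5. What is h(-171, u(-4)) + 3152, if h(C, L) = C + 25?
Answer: 3006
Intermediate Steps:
h(C, L) = 25 + C
h(-171, u(-4)) + 3152 = (25 - 171) + 3152 = -146 + 3152 = 3006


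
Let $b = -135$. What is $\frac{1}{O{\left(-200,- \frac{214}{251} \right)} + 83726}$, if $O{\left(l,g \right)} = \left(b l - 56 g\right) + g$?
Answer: $\frac{251}{27803996} \approx 9.0275 \cdot 10^{-6}$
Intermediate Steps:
$O{\left(l,g \right)} = - 135 l - 55 g$ ($O{\left(l,g \right)} = \left(- 135 l - 56 g\right) + g = - 135 l - 55 g$)
$\frac{1}{O{\left(-200,- \frac{214}{251} \right)} + 83726} = \frac{1}{\left(\left(-135\right) \left(-200\right) - 55 \left(- \frac{214}{251}\right)\right) + 83726} = \frac{1}{\left(27000 - 55 \left(\left(-214\right) \frac{1}{251}\right)\right) + 83726} = \frac{1}{\left(27000 - - \frac{11770}{251}\right) + 83726} = \frac{1}{\left(27000 + \frac{11770}{251}\right) + 83726} = \frac{1}{\frac{6788770}{251} + 83726} = \frac{1}{\frac{27803996}{251}} = \frac{251}{27803996}$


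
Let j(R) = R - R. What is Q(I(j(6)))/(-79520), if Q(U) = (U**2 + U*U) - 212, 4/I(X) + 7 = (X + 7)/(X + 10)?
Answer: 209557/78903720 ≈ 0.0026559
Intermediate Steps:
j(R) = 0
I(X) = 4/(-7 + (7 + X)/(10 + X)) (I(X) = 4/(-7 + (X + 7)/(X + 10)) = 4/(-7 + (7 + X)/(10 + X)))
Q(U) = -212 + 2*U**2 (Q(U) = (U**2 + U**2) - 212 = 2*U**2 - 212 = -212 + 2*U**2)
Q(I(j(6)))/(-79520) = (-212 + 2*(4*(-10 - 1*0)/(3*(21 + 2*0)))**2)/(-79520) = (-212 + 2*(4*(-10 + 0)/(3*(21 + 0)))**2)*(-1/79520) = (-212 + 2*((4/3)*(-10)/21)**2)*(-1/79520) = (-212 + 2*((4/3)*(1/21)*(-10))**2)*(-1/79520) = (-212 + 2*(-40/63)**2)*(-1/79520) = (-212 + 2*(1600/3969))*(-1/79520) = (-212 + 3200/3969)*(-1/79520) = -838228/3969*(-1/79520) = 209557/78903720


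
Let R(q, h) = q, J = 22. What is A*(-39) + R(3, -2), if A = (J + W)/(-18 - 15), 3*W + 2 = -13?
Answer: 254/11 ≈ 23.091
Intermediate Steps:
W = -5 (W = -⅔ + (⅓)*(-13) = -⅔ - 13/3 = -5)
A = -17/33 (A = (22 - 5)/(-18 - 15) = 17/(-33) = 17*(-1/33) = -17/33 ≈ -0.51515)
A*(-39) + R(3, -2) = -17/33*(-39) + 3 = 221/11 + 3 = 254/11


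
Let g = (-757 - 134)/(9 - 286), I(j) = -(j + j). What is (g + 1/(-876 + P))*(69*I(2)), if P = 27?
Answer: -69568744/78391 ≈ -887.46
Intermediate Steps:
I(j) = -2*j
g = 891/277 (g = -891/(-277) = -891*(-1/277) = 891/277 ≈ 3.2166)
(g + 1/(-876 + P))*(69*I(2)) = (891/277 + 1/(-876 + 27))*(69*(-2*2)) = (891/277 + 1/(-849))*(69*(-4)) = (891/277 - 1/849)*(-276) = (756182/235173)*(-276) = -69568744/78391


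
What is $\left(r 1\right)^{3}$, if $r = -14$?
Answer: $-2744$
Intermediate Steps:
$\left(r 1\right)^{3} = \left(\left(-14\right) 1\right)^{3} = \left(-14\right)^{3} = -2744$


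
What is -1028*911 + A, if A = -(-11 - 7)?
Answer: -936490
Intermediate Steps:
A = 18 (A = -1*(-18) = 18)
-1028*911 + A = -1028*911 + 18 = -936508 + 18 = -936490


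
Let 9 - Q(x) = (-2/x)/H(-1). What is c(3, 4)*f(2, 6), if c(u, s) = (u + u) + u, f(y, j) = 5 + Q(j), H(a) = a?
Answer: 123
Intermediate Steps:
Q(x) = 9 - 2/x (Q(x) = 9 - (-2/x)/(-1) = 9 - (-2/x)*(-1) = 9 - 2/x)
f(y, j) = 14 - 2/j (f(y, j) = 5 + (9 - 2/j) = 14 - 2/j)
c(u, s) = 3*u (c(u, s) = 2*u + u = 3*u)
c(3, 4)*f(2, 6) = (3*3)*(14 - 2/6) = 9*(14 - 2*1/6) = 9*(14 - 1/3) = 9*(41/3) = 123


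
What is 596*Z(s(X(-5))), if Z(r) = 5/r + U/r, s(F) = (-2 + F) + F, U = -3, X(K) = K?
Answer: -298/3 ≈ -99.333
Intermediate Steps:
s(F) = -2 + 2*F
Z(r) = 2/r (Z(r) = 5/r - 3/r = 2/r)
596*Z(s(X(-5))) = 596*(2/(-2 + 2*(-5))) = 596*(2/(-2 - 10)) = 596*(2/(-12)) = 596*(2*(-1/12)) = 596*(-⅙) = -298/3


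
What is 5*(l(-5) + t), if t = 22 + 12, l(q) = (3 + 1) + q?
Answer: 165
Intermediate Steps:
l(q) = 4 + q
t = 34
5*(l(-5) + t) = 5*((4 - 5) + 34) = 5*(-1 + 34) = 5*33 = 165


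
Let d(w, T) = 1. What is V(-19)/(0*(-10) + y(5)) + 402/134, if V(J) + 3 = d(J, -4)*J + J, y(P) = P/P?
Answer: -38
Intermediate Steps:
y(P) = 1
V(J) = -3 + 2*J (V(J) = -3 + (1*J + J) = -3 + (J + J) = -3 + 2*J)
V(-19)/(0*(-10) + y(5)) + 402/134 = (-3 + 2*(-19))/(0*(-10) + 1) + 402/134 = (-3 - 38)/(0 + 1) + 402*(1/134) = -41/1 + 3 = -41*1 + 3 = -41 + 3 = -38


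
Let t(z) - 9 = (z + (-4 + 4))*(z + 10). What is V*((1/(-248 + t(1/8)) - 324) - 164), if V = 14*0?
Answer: 0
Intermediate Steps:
t(z) = 9 + z*(10 + z) (t(z) = 9 + (z + (-4 + 4))*(z + 10) = 9 + (z + 0)*(10 + z) = 9 + z*(10 + z))
V = 0
V*((1/(-248 + t(1/8)) - 324) - 164) = 0*((1/(-248 + (9 + (1/8)**2 + 10/8)) - 324) - 164) = 0*((1/(-248 + (9 + (1/8)**2 + 10*(1/8))) - 324) - 164) = 0*((1/(-248 + (9 + 1/64 + 5/4)) - 324) - 164) = 0*((1/(-248 + 657/64) - 324) - 164) = 0*((1/(-15215/64) - 324) - 164) = 0*((-64/15215 - 324) - 164) = 0*(-4929724/15215 - 164) = 0*(-7424984/15215) = 0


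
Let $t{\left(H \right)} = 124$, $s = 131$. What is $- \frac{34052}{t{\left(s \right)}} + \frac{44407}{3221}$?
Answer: $- \frac{26043756}{99851} \approx -260.83$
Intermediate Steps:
$- \frac{34052}{t{\left(s \right)}} + \frac{44407}{3221} = - \frac{34052}{124} + \frac{44407}{3221} = \left(-34052\right) \frac{1}{124} + 44407 \cdot \frac{1}{3221} = - \frac{8513}{31} + \frac{44407}{3221} = - \frac{26043756}{99851}$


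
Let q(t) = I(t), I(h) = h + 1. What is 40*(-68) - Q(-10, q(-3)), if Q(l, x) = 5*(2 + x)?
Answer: -2720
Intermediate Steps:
I(h) = 1 + h
q(t) = 1 + t
Q(l, x) = 10 + 5*x
40*(-68) - Q(-10, q(-3)) = 40*(-68) - (10 + 5*(1 - 3)) = -2720 - (10 + 5*(-2)) = -2720 - (10 - 10) = -2720 - 1*0 = -2720 + 0 = -2720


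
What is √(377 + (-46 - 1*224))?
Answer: √107 ≈ 10.344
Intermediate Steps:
√(377 + (-46 - 1*224)) = √(377 + (-46 - 224)) = √(377 - 270) = √107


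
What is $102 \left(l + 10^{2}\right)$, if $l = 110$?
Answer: $21420$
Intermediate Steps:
$102 \left(l + 10^{2}\right) = 102 \left(110 + 10^{2}\right) = 102 \left(110 + 100\right) = 102 \cdot 210 = 21420$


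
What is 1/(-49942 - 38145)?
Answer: -1/88087 ≈ -1.1352e-5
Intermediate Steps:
1/(-49942 - 38145) = 1/(-88087) = -1/88087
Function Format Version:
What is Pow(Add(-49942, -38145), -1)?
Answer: Rational(-1, 88087) ≈ -1.1352e-5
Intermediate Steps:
Pow(Add(-49942, -38145), -1) = Pow(-88087, -1) = Rational(-1, 88087)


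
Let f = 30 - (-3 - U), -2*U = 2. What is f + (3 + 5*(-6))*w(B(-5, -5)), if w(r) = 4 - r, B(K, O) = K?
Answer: -211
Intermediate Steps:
U = -1 (U = -½*2 = -1)
f = 32 (f = 30 - (-3 - 1*(-1)) = 30 - (-3 + 1) = 30 - 1*(-2) = 30 + 2 = 32)
f + (3 + 5*(-6))*w(B(-5, -5)) = 32 + (3 + 5*(-6))*(4 - 1*(-5)) = 32 + (3 - 30)*(4 + 5) = 32 - 27*9 = 32 - 243 = -211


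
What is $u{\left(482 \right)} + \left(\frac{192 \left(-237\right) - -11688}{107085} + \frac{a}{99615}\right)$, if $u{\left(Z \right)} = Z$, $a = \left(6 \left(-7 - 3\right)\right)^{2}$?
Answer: $\frac{114192048038}{237050495} \approx 481.72$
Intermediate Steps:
$a = 3600$ ($a = \left(6 \left(-10\right)\right)^{2} = \left(-60\right)^{2} = 3600$)
$u{\left(482 \right)} + \left(\frac{192 \left(-237\right) - -11688}{107085} + \frac{a}{99615}\right) = 482 + \left(\frac{192 \left(-237\right) - -11688}{107085} + \frac{3600}{99615}\right) = 482 + \left(\left(-45504 + 11688\right) \frac{1}{107085} + 3600 \cdot \frac{1}{99615}\right) = 482 + \left(\left(-33816\right) \frac{1}{107085} + \frac{240}{6641}\right) = 482 + \left(- \frac{11272}{35695} + \frac{240}{6641}\right) = 482 - \frac{66290552}{237050495} = \frac{114192048038}{237050495}$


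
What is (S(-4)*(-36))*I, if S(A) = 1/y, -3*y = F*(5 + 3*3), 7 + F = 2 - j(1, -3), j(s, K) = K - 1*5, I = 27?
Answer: 486/7 ≈ 69.429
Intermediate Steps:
j(s, K) = -5 + K (j(s, K) = K - 5 = -5 + K)
F = 3 (F = -7 + (2 - (-5 - 3)) = -7 + (2 - 1*(-8)) = -7 + (2 + 8) = -7 + 10 = 3)
y = -14 (y = -(5 + 3*3) = -(5 + 9) = -14 ≈ -14.000)
S(A) = -1/14 (S(A) = 1/(-14) = -1/14)
(S(-4)*(-36))*I = -1/14*(-36)*27 = (18/7)*27 = 486/7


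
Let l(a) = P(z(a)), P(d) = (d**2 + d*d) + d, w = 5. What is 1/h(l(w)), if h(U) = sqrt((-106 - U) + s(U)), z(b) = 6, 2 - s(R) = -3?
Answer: -I*sqrt(179)/179 ≈ -0.074744*I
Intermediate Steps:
s(R) = 5 (s(R) = 2 - 1*(-3) = 2 + 3 = 5)
P(d) = d + 2*d**2 (P(d) = (d**2 + d**2) + d = 2*d**2 + d = d + 2*d**2)
l(a) = 78 (l(a) = 6*(1 + 2*6) = 6*(1 + 12) = 6*13 = 78)
h(U) = sqrt(-101 - U) (h(U) = sqrt((-106 - U) + 5) = sqrt(-101 - U))
1/h(l(w)) = 1/(sqrt(-101 - 1*78)) = 1/(sqrt(-101 - 78)) = 1/(sqrt(-179)) = 1/(I*sqrt(179)) = -I*sqrt(179)/179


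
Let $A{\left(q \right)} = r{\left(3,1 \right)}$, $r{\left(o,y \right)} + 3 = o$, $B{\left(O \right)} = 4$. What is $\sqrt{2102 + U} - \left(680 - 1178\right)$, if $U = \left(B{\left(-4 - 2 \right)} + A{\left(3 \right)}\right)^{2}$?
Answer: $498 + \sqrt{2118} \approx 544.02$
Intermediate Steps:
$r{\left(o,y \right)} = -3 + o$
$A{\left(q \right)} = 0$ ($A{\left(q \right)} = -3 + 3 = 0$)
$U = 16$ ($U = \left(4 + 0\right)^{2} = 4^{2} = 16$)
$\sqrt{2102 + U} - \left(680 - 1178\right) = \sqrt{2102 + 16} - \left(680 - 1178\right) = \sqrt{2118} - \left(680 - 1178\right) = \sqrt{2118} - -498 = \sqrt{2118} + 498 = 498 + \sqrt{2118}$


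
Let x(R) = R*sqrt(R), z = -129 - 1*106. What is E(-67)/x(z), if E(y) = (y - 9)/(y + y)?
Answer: 38*I*sqrt(235)/3700075 ≈ 0.00015744*I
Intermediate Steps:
z = -235 (z = -129 - 106 = -235)
E(y) = (-9 + y)/(2*y) (E(y) = (-9 + y)/((2*y)) = (-9 + y)*(1/(2*y)) = (-9 + y)/(2*y))
x(R) = R**(3/2)
E(-67)/x(z) = ((1/2)*(-9 - 67)/(-67))/((-235)**(3/2)) = ((1/2)*(-1/67)*(-76))/((-235*I*sqrt(235))) = 38*(I*sqrt(235)/55225)/67 = 38*I*sqrt(235)/3700075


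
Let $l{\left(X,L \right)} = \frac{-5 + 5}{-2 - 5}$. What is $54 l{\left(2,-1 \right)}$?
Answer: $0$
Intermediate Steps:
$l{\left(X,L \right)} = 0$ ($l{\left(X,L \right)} = \frac{0}{-7} = 0 \left(- \frac{1}{7}\right) = 0$)
$54 l{\left(2,-1 \right)} = 54 \cdot 0 = 0$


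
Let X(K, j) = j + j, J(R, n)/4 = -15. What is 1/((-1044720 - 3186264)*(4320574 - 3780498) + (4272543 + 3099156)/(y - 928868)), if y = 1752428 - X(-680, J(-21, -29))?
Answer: -274560/627384128280637807 ≈ -4.3763e-13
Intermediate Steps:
J(R, n) = -60 (J(R, n) = 4*(-15) = -60)
X(K, j) = 2*j
y = 1752548 (y = 1752428 - 2*(-60) = 1752428 - 1*(-120) = 1752428 + 120 = 1752548)
1/((-1044720 - 3186264)*(4320574 - 3780498) + (4272543 + 3099156)/(y - 928868)) = 1/((-1044720 - 3186264)*(4320574 - 3780498) + (4272543 + 3099156)/(1752548 - 928868)) = 1/(-4230984*540076 + 7371699/823680) = 1/(-2285052914784 + 7371699*(1/823680)) = 1/(-2285052914784 + 2457233/274560) = 1/(-627384128280637807/274560) = -274560/627384128280637807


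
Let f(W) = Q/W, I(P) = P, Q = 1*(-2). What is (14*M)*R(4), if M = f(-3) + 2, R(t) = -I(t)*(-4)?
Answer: 1792/3 ≈ 597.33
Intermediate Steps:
Q = -2
f(W) = -2/W
R(t) = 4*t (R(t) = -t*(-4) = 4*t)
M = 8/3 (M = -2/(-3) + 2 = -2*(-⅓) + 2 = ⅔ + 2 = 8/3 ≈ 2.6667)
(14*M)*R(4) = (14*(8/3))*(4*4) = (112/3)*16 = 1792/3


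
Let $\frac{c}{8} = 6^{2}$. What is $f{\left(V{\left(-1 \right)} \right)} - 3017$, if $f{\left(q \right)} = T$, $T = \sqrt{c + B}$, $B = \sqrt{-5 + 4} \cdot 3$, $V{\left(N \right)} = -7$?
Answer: $-3017 + \sqrt{288 + 3 i} \approx -3000.0 + 0.088387 i$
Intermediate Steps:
$c = 288$ ($c = 8 \cdot 6^{2} = 8 \cdot 36 = 288$)
$B = 3 i$ ($B = \sqrt{-1} \cdot 3 = i 3 = 3 i \approx 3.0 i$)
$T = \sqrt{288 + 3 i} \approx 16.971 + 0.08839 i$
$f{\left(q \right)} = \sqrt{288 + 3 i}$
$f{\left(V{\left(-1 \right)} \right)} - 3017 = \sqrt{288 + 3 i} - 3017 = -3017 + \sqrt{288 + 3 i}$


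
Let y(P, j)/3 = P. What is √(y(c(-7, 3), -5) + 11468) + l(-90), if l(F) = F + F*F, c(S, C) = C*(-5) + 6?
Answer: 8010 + √11441 ≈ 8117.0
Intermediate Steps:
c(S, C) = 6 - 5*C (c(S, C) = -5*C + 6 = 6 - 5*C)
y(P, j) = 3*P
l(F) = F + F²
√(y(c(-7, 3), -5) + 11468) + l(-90) = √(3*(6 - 5*3) + 11468) - 90*(1 - 90) = √(3*(6 - 15) + 11468) - 90*(-89) = √(3*(-9) + 11468) + 8010 = √(-27 + 11468) + 8010 = √11441 + 8010 = 8010 + √11441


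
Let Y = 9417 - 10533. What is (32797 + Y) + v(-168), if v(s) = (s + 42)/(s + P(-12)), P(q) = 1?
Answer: 5290853/167 ≈ 31682.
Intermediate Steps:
Y = -1116
v(s) = (42 + s)/(1 + s) (v(s) = (s + 42)/(s + 1) = (42 + s)/(1 + s))
(32797 + Y) + v(-168) = (32797 - 1116) + (42 - 168)/(1 - 168) = 31681 - 126/(-167) = 31681 - 1/167*(-126) = 31681 + 126/167 = 5290853/167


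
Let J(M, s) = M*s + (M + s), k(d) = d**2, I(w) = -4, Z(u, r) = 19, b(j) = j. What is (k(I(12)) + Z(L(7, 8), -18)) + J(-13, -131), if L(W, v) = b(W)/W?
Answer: 1594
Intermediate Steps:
L(W, v) = 1 (L(W, v) = W/W = 1)
J(M, s) = M + s + M*s
(k(I(12)) + Z(L(7, 8), -18)) + J(-13, -131) = ((-4)**2 + 19) + (-13 - 131 - 13*(-131)) = (16 + 19) + (-13 - 131 + 1703) = 35 + 1559 = 1594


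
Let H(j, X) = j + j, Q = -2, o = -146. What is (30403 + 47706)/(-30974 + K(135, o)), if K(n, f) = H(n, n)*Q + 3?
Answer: -78109/31511 ≈ -2.4788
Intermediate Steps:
H(j, X) = 2*j
K(n, f) = 3 - 4*n (K(n, f) = (2*n)*(-2) + 3 = -4*n + 3 = 3 - 4*n)
(30403 + 47706)/(-30974 + K(135, o)) = (30403 + 47706)/(-30974 + (3 - 4*135)) = 78109/(-30974 + (3 - 540)) = 78109/(-30974 - 537) = 78109/(-31511) = 78109*(-1/31511) = -78109/31511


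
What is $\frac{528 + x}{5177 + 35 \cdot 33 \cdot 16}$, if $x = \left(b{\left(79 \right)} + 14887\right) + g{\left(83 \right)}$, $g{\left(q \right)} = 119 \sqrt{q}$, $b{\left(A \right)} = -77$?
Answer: $\frac{15338}{23657} + \frac{119 \sqrt{83}}{23657} \approx 0.69418$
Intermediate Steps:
$x = 14810 + 119 \sqrt{83}$ ($x = \left(-77 + 14887\right) + 119 \sqrt{83} = 14810 + 119 \sqrt{83} \approx 15894.0$)
$\frac{528 + x}{5177 + 35 \cdot 33 \cdot 16} = \frac{528 + \left(14810 + 119 \sqrt{83}\right)}{5177 + 35 \cdot 33 \cdot 16} = \frac{15338 + 119 \sqrt{83}}{5177 + 1155 \cdot 16} = \frac{15338 + 119 \sqrt{83}}{5177 + 18480} = \frac{15338 + 119 \sqrt{83}}{23657} = \left(15338 + 119 \sqrt{83}\right) \frac{1}{23657} = \frac{15338}{23657} + \frac{119 \sqrt{83}}{23657}$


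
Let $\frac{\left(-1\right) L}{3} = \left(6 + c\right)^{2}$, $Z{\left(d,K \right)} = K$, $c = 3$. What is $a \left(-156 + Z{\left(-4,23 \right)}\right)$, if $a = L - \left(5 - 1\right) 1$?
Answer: $32851$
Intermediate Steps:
$L = -243$ ($L = - 3 \left(6 + 3\right)^{2} = - 3 \cdot 9^{2} = \left(-3\right) 81 = -243$)
$a = -247$ ($a = -243 - \left(5 - 1\right) 1 = -243 - 4 \cdot 1 = -243 - 4 = -247$)
$a \left(-156 + Z{\left(-4,23 \right)}\right) = - 247 \left(-156 + 23\right) = \left(-247\right) \left(-133\right) = 32851$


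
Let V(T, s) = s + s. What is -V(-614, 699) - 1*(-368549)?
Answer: 367151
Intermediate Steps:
V(T, s) = 2*s
-V(-614, 699) - 1*(-368549) = -2*699 - 1*(-368549) = -1*1398 + 368549 = -1398 + 368549 = 367151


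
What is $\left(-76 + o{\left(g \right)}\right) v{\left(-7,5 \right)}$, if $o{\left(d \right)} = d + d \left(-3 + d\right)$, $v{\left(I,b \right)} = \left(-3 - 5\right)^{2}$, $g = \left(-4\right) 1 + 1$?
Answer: $-3904$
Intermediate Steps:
$g = -3$ ($g = -4 + 1 = -3$)
$v{\left(I,b \right)} = 64$ ($v{\left(I,b \right)} = \left(-8\right)^{2} = 64$)
$\left(-76 + o{\left(g \right)}\right) v{\left(-7,5 \right)} = \left(-76 - 3 \left(-2 - 3\right)\right) 64 = \left(-76 - -15\right) 64 = \left(-76 + 15\right) 64 = \left(-61\right) 64 = -3904$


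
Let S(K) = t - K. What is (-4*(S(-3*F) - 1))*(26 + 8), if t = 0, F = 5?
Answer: -1904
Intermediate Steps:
S(K) = -K (S(K) = 0 - K = -K)
(-4*(S(-3*F) - 1))*(26 + 8) = (-4*(-(-3)*5 - 1))*(26 + 8) = -4*(-1*(-15) - 1)*34 = -4*(15 - 1)*34 = -4*14*34 = -56*34 = -1904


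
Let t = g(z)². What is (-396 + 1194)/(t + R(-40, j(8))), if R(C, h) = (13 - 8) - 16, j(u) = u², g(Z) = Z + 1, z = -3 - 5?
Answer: 21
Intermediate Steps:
z = -8
g(Z) = 1 + Z
R(C, h) = -11 (R(C, h) = 5 - 16 = -11)
t = 49 (t = (1 - 8)² = (-7)² = 49)
(-396 + 1194)/(t + R(-40, j(8))) = (-396 + 1194)/(49 - 11) = 798/38 = 798*(1/38) = 21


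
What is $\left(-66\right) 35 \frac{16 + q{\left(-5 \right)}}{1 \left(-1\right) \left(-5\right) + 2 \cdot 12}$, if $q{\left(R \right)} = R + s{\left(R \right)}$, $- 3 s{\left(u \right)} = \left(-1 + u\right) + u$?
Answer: $- \frac{33880}{29} \approx -1168.3$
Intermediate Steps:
$s{\left(u \right)} = \frac{1}{3} - \frac{2 u}{3}$ ($s{\left(u \right)} = - \frac{\left(-1 + u\right) + u}{3} = - \frac{-1 + 2 u}{3} = \frac{1}{3} - \frac{2 u}{3}$)
$q{\left(R \right)} = \frac{1}{3} + \frac{R}{3}$ ($q{\left(R \right)} = R - \left(- \frac{1}{3} + \frac{2 R}{3}\right) = \frac{1}{3} + \frac{R}{3}$)
$\left(-66\right) 35 \frac{16 + q{\left(-5 \right)}}{1 \left(-1\right) \left(-5\right) + 2 \cdot 12} = \left(-66\right) 35 \frac{16 + \left(\frac{1}{3} + \frac{1}{3} \left(-5\right)\right)}{1 \left(-1\right) \left(-5\right) + 2 \cdot 12} = - 2310 \frac{16 + \left(\frac{1}{3} - \frac{5}{3}\right)}{\left(-1\right) \left(-5\right) + 24} = - 2310 \frac{16 - \frac{4}{3}}{5 + 24} = - 2310 \frac{44}{3 \cdot 29} = - 2310 \cdot \frac{44}{3} \cdot \frac{1}{29} = \left(-2310\right) \frac{44}{87} = - \frac{33880}{29}$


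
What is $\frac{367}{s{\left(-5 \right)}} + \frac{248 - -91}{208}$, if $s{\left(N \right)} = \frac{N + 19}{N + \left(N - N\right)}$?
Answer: $- \frac{188467}{1456} \approx -129.44$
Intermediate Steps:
$s{\left(N \right)} = \frac{19 + N}{N}$ ($s{\left(N \right)} = \frac{19 + N}{N + 0} = \frac{19 + N}{N}$)
$\frac{367}{s{\left(-5 \right)}} + \frac{248 - -91}{208} = \frac{367}{\frac{1}{-5} \left(19 - 5\right)} + \frac{248 - -91}{208} = \frac{367}{\left(- \frac{1}{5}\right) 14} + \left(248 + 91\right) \frac{1}{208} = \frac{367}{- \frac{14}{5}} + 339 \cdot \frac{1}{208} = 367 \left(- \frac{5}{14}\right) + \frac{339}{208} = - \frac{1835}{14} + \frac{339}{208} = - \frac{188467}{1456}$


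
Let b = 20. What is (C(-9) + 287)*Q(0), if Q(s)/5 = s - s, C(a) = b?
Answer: 0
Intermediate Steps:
C(a) = 20
Q(s) = 0 (Q(s) = 5*(s - s) = 5*0 = 0)
(C(-9) + 287)*Q(0) = (20 + 287)*0 = 307*0 = 0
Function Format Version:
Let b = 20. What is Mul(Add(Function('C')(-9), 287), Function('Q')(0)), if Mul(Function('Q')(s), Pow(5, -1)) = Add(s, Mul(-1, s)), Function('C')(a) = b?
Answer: 0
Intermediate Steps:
Function('C')(a) = 20
Function('Q')(s) = 0 (Function('Q')(s) = Mul(5, Add(s, Mul(-1, s))) = Mul(5, 0) = 0)
Mul(Add(Function('C')(-9), 287), Function('Q')(0)) = Mul(Add(20, 287), 0) = Mul(307, 0) = 0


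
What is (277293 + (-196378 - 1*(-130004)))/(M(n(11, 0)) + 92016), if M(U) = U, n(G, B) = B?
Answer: 210919/92016 ≈ 2.2922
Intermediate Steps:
(277293 + (-196378 - 1*(-130004)))/(M(n(11, 0)) + 92016) = (277293 + (-196378 - 1*(-130004)))/(0 + 92016) = (277293 + (-196378 + 130004))/92016 = (277293 - 66374)*(1/92016) = 210919*(1/92016) = 210919/92016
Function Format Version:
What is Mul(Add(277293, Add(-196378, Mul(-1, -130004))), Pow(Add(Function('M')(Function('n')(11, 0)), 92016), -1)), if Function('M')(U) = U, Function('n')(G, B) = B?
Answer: Rational(210919, 92016) ≈ 2.2922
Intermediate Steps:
Mul(Add(277293, Add(-196378, Mul(-1, -130004))), Pow(Add(Function('M')(Function('n')(11, 0)), 92016), -1)) = Mul(Add(277293, Add(-196378, Mul(-1, -130004))), Pow(Add(0, 92016), -1)) = Mul(Add(277293, Add(-196378, 130004)), Pow(92016, -1)) = Mul(Add(277293, -66374), Rational(1, 92016)) = Mul(210919, Rational(1, 92016)) = Rational(210919, 92016)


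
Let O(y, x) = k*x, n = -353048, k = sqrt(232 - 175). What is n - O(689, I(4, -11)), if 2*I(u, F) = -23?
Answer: -353048 + 23*sqrt(57)/2 ≈ -3.5296e+5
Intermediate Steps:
I(u, F) = -23/2 (I(u, F) = (1/2)*(-23) = -23/2)
k = sqrt(57) ≈ 7.5498
O(y, x) = x*sqrt(57) (O(y, x) = sqrt(57)*x = x*sqrt(57))
n - O(689, I(4, -11)) = -353048 - (-23)*sqrt(57)/2 = -353048 + 23*sqrt(57)/2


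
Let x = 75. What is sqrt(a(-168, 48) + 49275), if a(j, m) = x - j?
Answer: 3*sqrt(5502) ≈ 222.53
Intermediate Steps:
a(j, m) = 75 - j
sqrt(a(-168, 48) + 49275) = sqrt((75 - 1*(-168)) + 49275) = sqrt((75 + 168) + 49275) = sqrt(243 + 49275) = sqrt(49518) = 3*sqrt(5502)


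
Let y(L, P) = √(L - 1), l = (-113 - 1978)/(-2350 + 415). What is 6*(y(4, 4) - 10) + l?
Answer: -38003/645 + 6*√3 ≈ -48.527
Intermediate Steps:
l = 697/645 (l = -2091/(-1935) = -2091*(-1/1935) = 697/645 ≈ 1.0806)
y(L, P) = √(-1 + L)
6*(y(4, 4) - 10) + l = 6*(√(-1 + 4) - 10) + 697/645 = 6*(√3 - 10) + 697/645 = 6*(-10 + √3) + 697/645 = (-60 + 6*√3) + 697/645 = -38003/645 + 6*√3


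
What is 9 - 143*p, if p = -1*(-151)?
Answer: -21584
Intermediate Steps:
p = 151
9 - 143*p = 9 - 143*151 = 9 - 21593 = -21584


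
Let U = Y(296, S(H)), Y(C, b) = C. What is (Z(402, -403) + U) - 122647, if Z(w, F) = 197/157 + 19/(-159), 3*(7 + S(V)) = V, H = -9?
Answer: -3054219673/24963 ≈ -1.2235e+5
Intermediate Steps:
S(V) = -7 + V/3
Z(w, F) = 28340/24963 (Z(w, F) = 197*(1/157) + 19*(-1/159) = 197/157 - 19/159 = 28340/24963)
U = 296
(Z(402, -403) + U) - 122647 = (28340/24963 + 296) - 122647 = 7417388/24963 - 122647 = -3054219673/24963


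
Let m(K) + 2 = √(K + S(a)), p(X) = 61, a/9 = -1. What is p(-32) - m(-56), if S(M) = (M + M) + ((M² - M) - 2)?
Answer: 63 - √14 ≈ 59.258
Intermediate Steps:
a = -9 (a = 9*(-1) = -9)
S(M) = -2 + M + M² (S(M) = 2*M + (-2 + M² - M) = -2 + M + M²)
m(K) = -2 + √(70 + K) (m(K) = -2 + √(K + (-2 - 9 + (-9)²)) = -2 + √(K + (-2 - 9 + 81)) = -2 + √(K + 70) = -2 + √(70 + K))
p(-32) - m(-56) = 61 - (-2 + √(70 - 56)) = 61 - (-2 + √14) = 61 + (2 - √14) = 63 - √14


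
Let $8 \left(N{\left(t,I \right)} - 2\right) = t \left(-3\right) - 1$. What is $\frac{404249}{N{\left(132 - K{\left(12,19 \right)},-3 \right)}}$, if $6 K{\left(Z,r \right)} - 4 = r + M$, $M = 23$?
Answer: $- \frac{1616996}{179} \approx -9033.5$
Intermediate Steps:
$K{\left(Z,r \right)} = \frac{9}{2} + \frac{r}{6}$ ($K{\left(Z,r \right)} = \frac{2}{3} + \frac{r + 23}{6} = \frac{2}{3} + \frac{23 + r}{6} = \frac{2}{3} + \left(\frac{23}{6} + \frac{r}{6}\right) = \frac{9}{2} + \frac{r}{6}$)
$N{\left(t,I \right)} = \frac{15}{8} - \frac{3 t}{8}$ ($N{\left(t,I \right)} = 2 + \frac{t \left(-3\right) - 1}{8} = 2 + \frac{- 3 t - 1}{8} = 2 + \frac{-1 - 3 t}{8} = 2 - \left(\frac{1}{8} + \frac{3 t}{8}\right) = \frac{15}{8} - \frac{3 t}{8}$)
$\frac{404249}{N{\left(132 - K{\left(12,19 \right)},-3 \right)}} = \frac{404249}{\frac{15}{8} - \frac{3 \left(132 - \left(\frac{9}{2} + \frac{1}{6} \cdot 19\right)\right)}{8}} = \frac{404249}{\frac{15}{8} - \frac{3 \left(132 - \left(\frac{9}{2} + \frac{19}{6}\right)\right)}{8}} = \frac{404249}{\frac{15}{8} - \frac{3 \left(132 - \frac{23}{3}\right)}{8}} = \frac{404249}{\frac{15}{8} - \frac{373}{8}} = \frac{404249}{- \frac{179}{4}} = 404249 \left(- \frac{4}{179}\right) = - \frac{1616996}{179}$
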